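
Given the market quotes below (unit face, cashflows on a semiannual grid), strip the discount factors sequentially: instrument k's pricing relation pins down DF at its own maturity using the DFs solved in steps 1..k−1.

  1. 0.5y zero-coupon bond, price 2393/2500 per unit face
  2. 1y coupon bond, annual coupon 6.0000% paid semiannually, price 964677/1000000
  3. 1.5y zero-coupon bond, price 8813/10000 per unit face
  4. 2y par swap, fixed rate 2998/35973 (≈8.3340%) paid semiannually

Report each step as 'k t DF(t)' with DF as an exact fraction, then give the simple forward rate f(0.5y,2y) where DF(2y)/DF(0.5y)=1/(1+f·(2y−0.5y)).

step 1 [0.5y] zero: DF = P = 2393/2500 ≈ 0.957200
step 2 [1y] bond c/2=3/100: DF=(964677/1000000 − 3/100·(0.957200))/(1+3/100) = 9087/10000 ≈ 0.908700
step 3 [1.5y] zero: DF = P = 8813/10000 ≈ 0.881300
step 4 [2y] swap r/2=1499/35973: DF=(1 − 1499/35973·(0.957200+0.908700+0.881300))/(1+1499/35973) = 8501/10000 ≈ 0.850100

1 1/2 2393/2500
2 1 9087/10000
3 3/2 8813/10000
4 2 8501/10000
f(0.5y,2y) = ((2393/2500)/(8501/10000) − 1)/(3/2) = 714/8501 ≈ 8.3990%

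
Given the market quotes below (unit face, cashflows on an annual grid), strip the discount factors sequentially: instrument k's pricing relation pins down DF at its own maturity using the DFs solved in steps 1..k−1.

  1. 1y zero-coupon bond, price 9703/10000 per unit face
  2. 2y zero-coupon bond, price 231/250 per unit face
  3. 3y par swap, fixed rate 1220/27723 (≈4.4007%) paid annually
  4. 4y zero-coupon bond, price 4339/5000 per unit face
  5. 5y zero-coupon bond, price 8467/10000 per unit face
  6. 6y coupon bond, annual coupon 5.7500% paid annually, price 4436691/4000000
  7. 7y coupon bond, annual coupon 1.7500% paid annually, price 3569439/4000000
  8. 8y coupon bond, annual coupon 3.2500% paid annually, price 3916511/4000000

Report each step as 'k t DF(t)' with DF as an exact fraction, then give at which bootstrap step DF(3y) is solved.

step 1 [1y] zero: DF = P = 9703/10000 ≈ 0.970300
step 2 [2y] zero: DF = P = 231/250 ≈ 0.924000
step 3 [3y] swap r/1=1220/27723: DF=(1 − 1220/27723·(0.970300+0.924000))/(1+1220/27723) = 439/500 ≈ 0.878000
step 4 [4y] zero: DF = P = 4339/5000 ≈ 0.867800
step 5 [5y] zero: DF = P = 8467/10000 ≈ 0.846700
step 6 [6y] bond c/1=23/400: DF=(4436691/4000000 − 23/400·(0.970300+0.924000+0.878000+0.867800+0.846700))/(1+23/400) = 8049/10000 ≈ 0.804900
step 7 [7y] bond c/1=7/400: DF=(3569439/4000000 − 7/400·(0.970300+0.924000+0.878000+0.867800+0.846700+0.804900))/(1+7/400) = 393/500 ≈ 0.786000
step 8 [8y] bond c/1=13/400: DF=(3916511/4000000 − 13/400·(0.970300+0.924000+0.878000+0.867800+0.846700+0.804900+0.786000))/(1+13/400) = 757/1000 ≈ 0.757000

1 1 9703/10000
2 2 231/250
3 3 439/500
4 4 4339/5000
5 5 8467/10000
6 6 8049/10000
7 7 393/500
8 8 757/1000
DF(3y) is solved at step 3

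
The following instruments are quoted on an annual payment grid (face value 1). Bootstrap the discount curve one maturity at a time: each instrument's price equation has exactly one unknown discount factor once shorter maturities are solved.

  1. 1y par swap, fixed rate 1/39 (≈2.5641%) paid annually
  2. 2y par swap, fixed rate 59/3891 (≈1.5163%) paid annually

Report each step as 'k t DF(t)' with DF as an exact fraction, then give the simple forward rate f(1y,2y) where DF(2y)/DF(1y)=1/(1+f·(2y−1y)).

step 1 [1y] swap r/1=1/39: DF=(1 − 1/39·(0))/(1+1/39) = 39/40 ≈ 0.975000
step 2 [2y] swap r/1=59/3891: DF=(1 − 59/3891·(0.975000))/(1+59/3891) = 1941/2000 ≈ 0.970500

1 1 39/40
2 2 1941/2000
f(1y,2y) = ((39/40)/(1941/2000) − 1)/(1) = 3/647 ≈ 0.4637%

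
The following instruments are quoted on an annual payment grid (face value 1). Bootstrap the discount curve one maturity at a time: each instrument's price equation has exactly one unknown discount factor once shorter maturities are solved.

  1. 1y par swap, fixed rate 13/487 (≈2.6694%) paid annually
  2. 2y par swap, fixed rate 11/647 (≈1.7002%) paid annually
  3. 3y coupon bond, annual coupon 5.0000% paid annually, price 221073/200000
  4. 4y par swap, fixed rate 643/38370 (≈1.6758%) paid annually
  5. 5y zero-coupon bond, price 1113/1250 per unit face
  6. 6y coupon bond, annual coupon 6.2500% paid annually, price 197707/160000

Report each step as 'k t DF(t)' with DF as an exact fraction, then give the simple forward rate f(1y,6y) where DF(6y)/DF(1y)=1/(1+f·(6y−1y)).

1 1 487/500
2 2 967/1000
3 3 9603/10000
4 4 9357/10000
5 5 1113/1250
6 6 8849/10000
f(1y,6y) = ((487/500)/(8849/10000) − 1)/(5) = 891/44245 ≈ 2.0138%

step 1 [1y] swap r/1=13/487: DF=(1 − 13/487·(0))/(1+13/487) = 487/500 ≈ 0.974000
step 2 [2y] swap r/1=11/647: DF=(1 − 11/647·(0.974000))/(1+11/647) = 967/1000 ≈ 0.967000
step 3 [3y] bond c/1=1/20: DF=(221073/200000 − 1/20·(0.974000+0.967000))/(1+1/20) = 9603/10000 ≈ 0.960300
step 4 [4y] swap r/1=643/38370: DF=(1 − 643/38370·(0.974000+0.967000+0.960300))/(1+643/38370) = 9357/10000 ≈ 0.935700
step 5 [5y] zero: DF = P = 1113/1250 ≈ 0.890400
step 6 [6y] bond c/1=1/16: DF=(197707/160000 − 1/16·(0.974000+0.967000+0.960300+0.935700+0.890400))/(1+1/16) = 8849/10000 ≈ 0.884900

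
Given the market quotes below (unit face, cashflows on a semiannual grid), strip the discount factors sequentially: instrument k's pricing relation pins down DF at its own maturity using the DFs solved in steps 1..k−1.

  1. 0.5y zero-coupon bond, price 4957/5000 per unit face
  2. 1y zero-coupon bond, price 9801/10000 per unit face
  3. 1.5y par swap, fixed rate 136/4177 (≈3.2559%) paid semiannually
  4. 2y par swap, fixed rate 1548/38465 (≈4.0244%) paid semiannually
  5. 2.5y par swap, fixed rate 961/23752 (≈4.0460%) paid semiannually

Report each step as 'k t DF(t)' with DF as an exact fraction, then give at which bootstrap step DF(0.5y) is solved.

step 1 [0.5y] zero: DF = P = 4957/5000 ≈ 0.991400
step 2 [1y] zero: DF = P = 9801/10000 ≈ 0.980100
step 3 [1.5y] swap r/2=68/4177: DF=(1 − 68/4177·(0.991400+0.980100))/(1+68/4177) = 2381/2500 ≈ 0.952400
step 4 [2y] swap r/2=774/38465: DF=(1 − 774/38465·(0.991400+0.980100+0.952400))/(1+774/38465) = 4613/5000 ≈ 0.922600
step 5 [2.5y] swap r/2=961/47504: DF=(1 − 961/47504·(0.991400+0.980100+0.952400+0.922600))/(1+961/47504) = 9039/10000 ≈ 0.903900

1 1/2 4957/5000
2 1 9801/10000
3 3/2 2381/2500
4 2 4613/5000
5 5/2 9039/10000
DF(0.5y) is solved at step 1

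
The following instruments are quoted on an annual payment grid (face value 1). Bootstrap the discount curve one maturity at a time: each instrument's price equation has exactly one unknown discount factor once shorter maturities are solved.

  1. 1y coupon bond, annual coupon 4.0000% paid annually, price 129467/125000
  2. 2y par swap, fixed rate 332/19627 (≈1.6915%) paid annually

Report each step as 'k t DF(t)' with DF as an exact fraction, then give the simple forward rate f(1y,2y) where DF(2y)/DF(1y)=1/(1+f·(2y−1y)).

step 1 [1y] bond c/1=1/25: DF=(129467/125000 − 1/25·(0))/(1+1/25) = 9959/10000 ≈ 0.995900
step 2 [2y] swap r/1=332/19627: DF=(1 − 332/19627·(0.995900))/(1+332/19627) = 2417/2500 ≈ 0.966800

1 1 9959/10000
2 2 2417/2500
f(1y,2y) = ((9959/10000)/(2417/2500) − 1)/(1) = 291/9668 ≈ 3.0099%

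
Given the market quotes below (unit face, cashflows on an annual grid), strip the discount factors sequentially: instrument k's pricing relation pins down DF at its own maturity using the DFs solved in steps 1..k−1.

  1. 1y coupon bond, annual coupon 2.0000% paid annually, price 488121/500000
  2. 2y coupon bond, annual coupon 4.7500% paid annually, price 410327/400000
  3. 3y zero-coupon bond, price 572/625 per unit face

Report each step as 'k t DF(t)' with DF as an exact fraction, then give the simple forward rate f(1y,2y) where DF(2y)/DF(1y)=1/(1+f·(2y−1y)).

step 1 [1y] bond c/1=1/50: DF=(488121/500000 − 1/50·(0))/(1+1/50) = 9571/10000 ≈ 0.957100
step 2 [2y] bond c/1=19/400: DF=(410327/400000 − 19/400·(0.957100))/(1+19/400) = 9359/10000 ≈ 0.935900
step 3 [3y] zero: DF = P = 572/625 ≈ 0.915200

1 1 9571/10000
2 2 9359/10000
3 3 572/625
f(1y,2y) = ((9571/10000)/(9359/10000) − 1)/(1) = 212/9359 ≈ 2.2652%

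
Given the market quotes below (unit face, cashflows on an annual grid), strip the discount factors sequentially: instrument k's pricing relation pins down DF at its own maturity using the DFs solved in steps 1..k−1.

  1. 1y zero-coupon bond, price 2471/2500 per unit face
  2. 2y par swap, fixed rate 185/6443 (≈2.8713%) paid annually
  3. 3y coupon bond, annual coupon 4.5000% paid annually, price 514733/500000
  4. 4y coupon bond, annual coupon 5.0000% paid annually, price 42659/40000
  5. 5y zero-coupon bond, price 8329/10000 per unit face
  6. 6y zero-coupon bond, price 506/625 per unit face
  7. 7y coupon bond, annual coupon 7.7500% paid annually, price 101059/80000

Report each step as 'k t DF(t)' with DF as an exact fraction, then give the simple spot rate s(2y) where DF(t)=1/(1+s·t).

step 1 [1y] zero: DF = P = 2471/2500 ≈ 0.988400
step 2 [2y] swap r/1=185/6443: DF=(1 − 185/6443·(0.988400))/(1+185/6443) = 1889/2000 ≈ 0.944500
step 3 [3y] bond c/1=9/200: DF=(514733/500000 − 9/200·(0.988400+0.944500))/(1+9/200) = 9019/10000 ≈ 0.901900
step 4 [4y] bond c/1=1/20: DF=(42659/40000 − 1/20·(0.988400+0.944500+0.901900))/(1+1/20) = 8807/10000 ≈ 0.880700
step 5 [5y] zero: DF = P = 8329/10000 ≈ 0.832900
step 6 [6y] zero: DF = P = 506/625 ≈ 0.809600
step 7 [7y] bond c/1=31/400: DF=(101059/80000 − 31/400·(0.988400+0.944500+0.901900+0.880700+0.832900+0.809600))/(1+31/400) = 787/1000 ≈ 0.787000

1 1 2471/2500
2 2 1889/2000
3 3 9019/10000
4 4 8807/10000
5 5 8329/10000
6 6 506/625
7 7 787/1000
s(2y) = (1/(1889/2000) − 1)/(2) = 111/3778 ≈ 2.9381%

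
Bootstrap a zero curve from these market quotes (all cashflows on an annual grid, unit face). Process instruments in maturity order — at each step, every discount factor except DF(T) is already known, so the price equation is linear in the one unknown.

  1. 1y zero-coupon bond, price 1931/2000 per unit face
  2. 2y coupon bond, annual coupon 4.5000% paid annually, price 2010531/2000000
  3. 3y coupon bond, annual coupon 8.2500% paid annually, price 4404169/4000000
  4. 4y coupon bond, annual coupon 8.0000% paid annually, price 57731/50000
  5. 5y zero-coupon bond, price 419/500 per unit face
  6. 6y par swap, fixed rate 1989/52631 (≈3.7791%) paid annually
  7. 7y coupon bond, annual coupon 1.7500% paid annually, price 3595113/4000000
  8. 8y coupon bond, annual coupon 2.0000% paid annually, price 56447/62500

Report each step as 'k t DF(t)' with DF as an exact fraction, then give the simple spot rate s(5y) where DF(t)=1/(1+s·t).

1 1 1931/2000
2 2 2301/2500
3 3 4367/5000
4 4 8647/10000
5 5 419/500
6 6 8011/10000
7 7 991/1250
8 8 7667/10000
s(5y) = (1/(419/500) − 1)/(5) = 81/2095 ≈ 3.8663%

step 1 [1y] zero: DF = P = 1931/2000 ≈ 0.965500
step 2 [2y] bond c/1=9/200: DF=(2010531/2000000 − 9/200·(0.965500))/(1+9/200) = 2301/2500 ≈ 0.920400
step 3 [3y] bond c/1=33/400: DF=(4404169/4000000 − 33/400·(0.965500+0.920400))/(1+33/400) = 4367/5000 ≈ 0.873400
step 4 [4y] bond c/1=2/25: DF=(57731/50000 − 2/25·(0.965500+0.920400+0.873400))/(1+2/25) = 8647/10000 ≈ 0.864700
step 5 [5y] zero: DF = P = 419/500 ≈ 0.838000
step 6 [6y] swap r/1=1989/52631: DF=(1 − 1989/52631·(0.965500+0.920400+0.873400+0.864700+0.838000))/(1+1989/52631) = 8011/10000 ≈ 0.801100
step 7 [7y] bond c/1=7/400: DF=(3595113/4000000 − 7/400·(0.965500+0.920400+0.873400+0.864700+0.838000+0.801100))/(1+7/400) = 991/1250 ≈ 0.792800
step 8 [8y] bond c/1=1/50: DF=(56447/62500 − 1/50·(0.965500+0.920400+0.873400+0.864700+0.838000+0.801100+0.792800))/(1+1/50) = 7667/10000 ≈ 0.766700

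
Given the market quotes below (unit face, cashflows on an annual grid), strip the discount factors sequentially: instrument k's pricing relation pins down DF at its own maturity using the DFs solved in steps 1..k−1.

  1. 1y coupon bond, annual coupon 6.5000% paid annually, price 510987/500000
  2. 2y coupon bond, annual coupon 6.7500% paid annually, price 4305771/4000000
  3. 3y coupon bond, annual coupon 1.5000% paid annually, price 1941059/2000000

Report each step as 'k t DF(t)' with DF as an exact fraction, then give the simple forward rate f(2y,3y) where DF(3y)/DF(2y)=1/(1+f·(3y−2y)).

1 1 2399/2500
2 2 9477/10000
3 3 116/125
f(2y,3y) = ((9477/10000)/(116/125) − 1)/(1) = 197/9280 ≈ 2.1228%

step 1 [1y] bond c/1=13/200: DF=(510987/500000 − 13/200·(0))/(1+13/200) = 2399/2500 ≈ 0.959600
step 2 [2y] bond c/1=27/400: DF=(4305771/4000000 − 27/400·(0.959600))/(1+27/400) = 9477/10000 ≈ 0.947700
step 3 [3y] bond c/1=3/200: DF=(1941059/2000000 − 3/200·(0.959600+0.947700))/(1+3/200) = 116/125 ≈ 0.928000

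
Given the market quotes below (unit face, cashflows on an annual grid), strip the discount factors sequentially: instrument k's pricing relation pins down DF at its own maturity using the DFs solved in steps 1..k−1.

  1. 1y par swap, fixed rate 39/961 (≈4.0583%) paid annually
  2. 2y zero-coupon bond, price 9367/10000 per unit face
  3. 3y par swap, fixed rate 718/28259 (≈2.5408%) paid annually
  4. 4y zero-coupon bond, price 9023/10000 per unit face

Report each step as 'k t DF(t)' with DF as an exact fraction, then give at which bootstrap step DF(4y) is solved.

step 1 [1y] swap r/1=39/961: DF=(1 − 39/961·(0))/(1+39/961) = 961/1000 ≈ 0.961000
step 2 [2y] zero: DF = P = 9367/10000 ≈ 0.936700
step 3 [3y] swap r/1=718/28259: DF=(1 − 718/28259·(0.961000+0.936700))/(1+718/28259) = 4641/5000 ≈ 0.928200
step 4 [4y] zero: DF = P = 9023/10000 ≈ 0.902300

1 1 961/1000
2 2 9367/10000
3 3 4641/5000
4 4 9023/10000
DF(4y) is solved at step 4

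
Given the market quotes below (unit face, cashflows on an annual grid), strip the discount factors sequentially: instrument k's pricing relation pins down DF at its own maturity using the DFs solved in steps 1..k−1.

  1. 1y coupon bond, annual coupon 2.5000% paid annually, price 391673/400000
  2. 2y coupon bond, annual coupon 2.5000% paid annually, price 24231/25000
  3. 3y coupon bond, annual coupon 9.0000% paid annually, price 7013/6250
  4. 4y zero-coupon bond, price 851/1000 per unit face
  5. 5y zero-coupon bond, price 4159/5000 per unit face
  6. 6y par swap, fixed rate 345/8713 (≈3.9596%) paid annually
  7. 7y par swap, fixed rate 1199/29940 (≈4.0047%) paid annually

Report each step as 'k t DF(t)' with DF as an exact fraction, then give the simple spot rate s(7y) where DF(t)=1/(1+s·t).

1 1 9553/10000
2 2 9223/10000
3 3 1093/1250
4 4 851/1000
5 5 4159/5000
6 6 793/1000
7 7 3801/5000
s(7y) = (1/(3801/5000) − 1)/(7) = 1199/26607 ≈ 4.5063%

step 1 [1y] bond c/1=1/40: DF=(391673/400000 − 1/40·(0))/(1+1/40) = 9553/10000 ≈ 0.955300
step 2 [2y] bond c/1=1/40: DF=(24231/25000 − 1/40·(0.955300))/(1+1/40) = 9223/10000 ≈ 0.922300
step 3 [3y] bond c/1=9/100: DF=(7013/6250 − 9/100·(0.955300+0.922300))/(1+9/100) = 1093/1250 ≈ 0.874400
step 4 [4y] zero: DF = P = 851/1000 ≈ 0.851000
step 5 [5y] zero: DF = P = 4159/5000 ≈ 0.831800
step 6 [6y] swap r/1=345/8713: DF=(1 − 345/8713·(0.955300+0.922300+0.874400+0.851000+0.831800))/(1+345/8713) = 793/1000 ≈ 0.793000
step 7 [7y] swap r/1=1199/29940: DF=(1 − 1199/29940·(0.955300+0.922300+0.874400+0.851000+0.831800+0.793000))/(1+1199/29940) = 3801/5000 ≈ 0.760200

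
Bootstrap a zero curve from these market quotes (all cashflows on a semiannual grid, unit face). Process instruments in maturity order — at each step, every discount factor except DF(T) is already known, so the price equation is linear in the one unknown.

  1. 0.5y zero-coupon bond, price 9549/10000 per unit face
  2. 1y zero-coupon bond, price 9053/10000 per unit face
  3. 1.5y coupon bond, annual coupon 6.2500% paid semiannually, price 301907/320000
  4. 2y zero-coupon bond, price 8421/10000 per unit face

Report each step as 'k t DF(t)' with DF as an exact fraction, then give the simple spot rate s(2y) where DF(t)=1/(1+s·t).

1 1/2 9549/10000
2 1 9053/10000
3 3/2 1717/2000
4 2 8421/10000
s(2y) = (1/(8421/10000) − 1)/(2) = 1579/16842 ≈ 9.3754%

step 1 [0.5y] zero: DF = P = 9549/10000 ≈ 0.954900
step 2 [1y] zero: DF = P = 9053/10000 ≈ 0.905300
step 3 [1.5y] bond c/2=1/32: DF=(301907/320000 − 1/32·(0.954900+0.905300))/(1+1/32) = 1717/2000 ≈ 0.858500
step 4 [2y] zero: DF = P = 8421/10000 ≈ 0.842100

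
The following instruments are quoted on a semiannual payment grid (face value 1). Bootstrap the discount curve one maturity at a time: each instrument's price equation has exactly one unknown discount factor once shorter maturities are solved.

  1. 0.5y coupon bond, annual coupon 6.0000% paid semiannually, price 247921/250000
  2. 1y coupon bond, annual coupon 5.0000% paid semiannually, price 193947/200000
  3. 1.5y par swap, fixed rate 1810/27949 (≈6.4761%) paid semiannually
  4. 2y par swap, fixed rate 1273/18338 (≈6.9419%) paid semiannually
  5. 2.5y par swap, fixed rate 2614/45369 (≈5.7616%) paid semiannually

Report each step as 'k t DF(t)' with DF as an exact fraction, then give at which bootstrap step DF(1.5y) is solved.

1 1/2 2407/2500
2 1 4613/5000
3 3/2 1819/2000
4 2 8727/10000
5 5/2 8693/10000
DF(1.5y) is solved at step 3

step 1 [0.5y] bond c/2=3/100: DF=(247921/250000 − 3/100·(0))/(1+3/100) = 2407/2500 ≈ 0.962800
step 2 [1y] bond c/2=1/40: DF=(193947/200000 − 1/40·(0.962800))/(1+1/40) = 4613/5000 ≈ 0.922600
step 3 [1.5y] swap r/2=905/27949: DF=(1 − 905/27949·(0.962800+0.922600))/(1+905/27949) = 1819/2000 ≈ 0.909500
step 4 [2y] swap r/2=1273/36676: DF=(1 − 1273/36676·(0.962800+0.922600+0.909500))/(1+1273/36676) = 8727/10000 ≈ 0.872700
step 5 [2.5y] swap r/2=1307/45369: DF=(1 − 1307/45369·(0.962800+0.922600+0.909500+0.872700))/(1+1307/45369) = 8693/10000 ≈ 0.869300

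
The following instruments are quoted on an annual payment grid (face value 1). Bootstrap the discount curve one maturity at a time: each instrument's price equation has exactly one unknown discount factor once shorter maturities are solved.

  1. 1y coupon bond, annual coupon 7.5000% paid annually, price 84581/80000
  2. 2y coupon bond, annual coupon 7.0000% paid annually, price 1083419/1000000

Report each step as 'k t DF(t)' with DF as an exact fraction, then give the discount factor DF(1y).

step 1 [1y] bond c/1=3/40: DF=(84581/80000 − 3/40·(0))/(1+3/40) = 1967/2000 ≈ 0.983500
step 2 [2y] bond c/1=7/100: DF=(1083419/1000000 − 7/100·(0.983500))/(1+7/100) = 4741/5000 ≈ 0.948200

1 1 1967/2000
2 2 4741/5000
DF(1y) = 1967/2000 ≈ 0.983500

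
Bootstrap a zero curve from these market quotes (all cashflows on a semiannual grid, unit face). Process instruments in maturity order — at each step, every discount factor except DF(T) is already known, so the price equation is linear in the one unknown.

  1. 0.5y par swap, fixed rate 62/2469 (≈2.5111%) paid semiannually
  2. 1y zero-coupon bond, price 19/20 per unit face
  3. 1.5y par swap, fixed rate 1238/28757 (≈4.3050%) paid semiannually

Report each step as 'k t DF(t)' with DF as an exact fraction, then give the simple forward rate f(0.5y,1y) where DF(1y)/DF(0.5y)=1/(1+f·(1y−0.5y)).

1 1/2 2469/2500
2 1 19/20
3 3/2 9381/10000
f(0.5y,1y) = ((2469/2500)/(19/20) − 1)/(1/2) = 188/2375 ≈ 7.9158%

step 1 [0.5y] swap r/2=31/2469: DF=(1 − 31/2469·(0))/(1+31/2469) = 2469/2500 ≈ 0.987600
step 2 [1y] zero: DF = P = 19/20 ≈ 0.950000
step 3 [1.5y] swap r/2=619/28757: DF=(1 − 619/28757·(0.987600+0.950000))/(1+619/28757) = 9381/10000 ≈ 0.938100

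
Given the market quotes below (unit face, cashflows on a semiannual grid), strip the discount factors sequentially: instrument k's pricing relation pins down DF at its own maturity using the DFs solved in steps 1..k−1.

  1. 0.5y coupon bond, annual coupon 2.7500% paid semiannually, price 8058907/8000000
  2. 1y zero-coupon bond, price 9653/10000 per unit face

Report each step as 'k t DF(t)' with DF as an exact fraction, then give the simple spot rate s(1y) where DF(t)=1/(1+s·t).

1 1/2 9937/10000
2 1 9653/10000
s(1y) = (1/(9653/10000) − 1)/(1) = 347/9653 ≈ 3.5947%

step 1 [0.5y] bond c/2=11/800: DF=(8058907/8000000 − 11/800·(0))/(1+11/800) = 9937/10000 ≈ 0.993700
step 2 [1y] zero: DF = P = 9653/10000 ≈ 0.965300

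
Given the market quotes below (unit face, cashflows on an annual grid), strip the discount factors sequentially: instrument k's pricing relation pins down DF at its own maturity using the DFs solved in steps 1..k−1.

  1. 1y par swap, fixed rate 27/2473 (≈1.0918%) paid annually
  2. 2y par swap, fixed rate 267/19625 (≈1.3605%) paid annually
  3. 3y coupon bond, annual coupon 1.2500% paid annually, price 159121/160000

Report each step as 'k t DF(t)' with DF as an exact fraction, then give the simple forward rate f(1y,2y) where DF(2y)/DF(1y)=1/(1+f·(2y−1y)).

step 1 [1y] swap r/1=27/2473: DF=(1 − 27/2473·(0))/(1+27/2473) = 2473/2500 ≈ 0.989200
step 2 [2y] swap r/1=267/19625: DF=(1 − 267/19625·(0.989200))/(1+267/19625) = 9733/10000 ≈ 0.973300
step 3 [3y] bond c/1=1/80: DF=(159121/160000 − 1/80·(0.989200+0.973300))/(1+1/80) = 479/500 ≈ 0.958000

1 1 2473/2500
2 2 9733/10000
3 3 479/500
f(1y,2y) = ((2473/2500)/(9733/10000) − 1)/(1) = 159/9733 ≈ 1.6336%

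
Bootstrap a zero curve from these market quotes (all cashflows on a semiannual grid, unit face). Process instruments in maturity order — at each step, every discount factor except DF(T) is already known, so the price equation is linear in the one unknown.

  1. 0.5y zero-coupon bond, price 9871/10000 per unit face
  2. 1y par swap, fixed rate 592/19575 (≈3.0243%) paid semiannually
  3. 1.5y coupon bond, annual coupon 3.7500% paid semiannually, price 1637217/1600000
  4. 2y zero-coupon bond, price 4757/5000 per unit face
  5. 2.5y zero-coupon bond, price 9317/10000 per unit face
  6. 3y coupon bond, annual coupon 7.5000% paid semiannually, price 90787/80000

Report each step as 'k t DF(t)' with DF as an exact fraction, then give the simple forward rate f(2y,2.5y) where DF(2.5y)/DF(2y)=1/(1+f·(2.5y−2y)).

step 1 [0.5y] zero: DF = P = 9871/10000 ≈ 0.987100
step 2 [1y] swap r/2=296/19575: DF=(1 − 296/19575·(0.987100))/(1+296/19575) = 1213/1250 ≈ 0.970400
step 3 [1.5y] bond c/2=3/160: DF=(1637217/1600000 − 3/160·(0.987100+0.970400))/(1+3/160) = 2421/2500 ≈ 0.968400
step 4 [2y] zero: DF = P = 4757/5000 ≈ 0.951400
step 5 [2.5y] zero: DF = P = 9317/10000 ≈ 0.931700
step 6 [3y] bond c/2=3/80: DF=(90787/80000 − 3/80·(0.987100+0.970400+0.968400+0.951400+0.931700))/(1+3/80) = 23/25 ≈ 0.920000

1 1/2 9871/10000
2 1 1213/1250
3 3/2 2421/2500
4 2 4757/5000
5 5/2 9317/10000
6 3 23/25
f(2y,2.5y) = ((4757/5000)/(9317/10000) − 1)/(1/2) = 394/9317 ≈ 4.2288%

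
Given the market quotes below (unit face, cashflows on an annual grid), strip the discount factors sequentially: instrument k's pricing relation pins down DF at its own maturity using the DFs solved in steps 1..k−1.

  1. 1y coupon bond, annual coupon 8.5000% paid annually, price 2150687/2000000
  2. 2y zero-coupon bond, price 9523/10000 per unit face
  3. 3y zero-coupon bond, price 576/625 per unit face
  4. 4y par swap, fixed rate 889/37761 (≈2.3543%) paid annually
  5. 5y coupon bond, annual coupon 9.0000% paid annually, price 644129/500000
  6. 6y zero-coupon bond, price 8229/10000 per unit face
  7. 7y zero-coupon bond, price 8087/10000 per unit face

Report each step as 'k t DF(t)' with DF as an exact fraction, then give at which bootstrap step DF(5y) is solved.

step 1 [1y] bond c/1=17/200: DF=(2150687/2000000 − 17/200·(0))/(1+17/200) = 9911/10000 ≈ 0.991100
step 2 [2y] zero: DF = P = 9523/10000 ≈ 0.952300
step 3 [3y] zero: DF = P = 576/625 ≈ 0.921600
step 4 [4y] swap r/1=889/37761: DF=(1 − 889/37761·(0.991100+0.952300+0.921600))/(1+889/37761) = 9111/10000 ≈ 0.911100
step 5 [5y] bond c/1=9/100: DF=(644129/500000 − 9/100·(0.991100+0.952300+0.921600+0.911100))/(1+9/100) = 8701/10000 ≈ 0.870100
step 6 [6y] zero: DF = P = 8229/10000 ≈ 0.822900
step 7 [7y] zero: DF = P = 8087/10000 ≈ 0.808700

1 1 9911/10000
2 2 9523/10000
3 3 576/625
4 4 9111/10000
5 5 8701/10000
6 6 8229/10000
7 7 8087/10000
DF(5y) is solved at step 5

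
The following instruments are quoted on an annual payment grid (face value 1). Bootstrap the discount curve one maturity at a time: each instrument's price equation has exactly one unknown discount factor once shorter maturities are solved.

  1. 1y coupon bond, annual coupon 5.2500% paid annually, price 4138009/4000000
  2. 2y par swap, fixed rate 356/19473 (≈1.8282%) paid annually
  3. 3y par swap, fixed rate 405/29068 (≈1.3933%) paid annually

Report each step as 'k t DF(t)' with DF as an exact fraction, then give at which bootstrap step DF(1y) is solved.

1 1 9829/10000
2 2 2411/2500
3 3 1919/2000
DF(1y) is solved at step 1

step 1 [1y] bond c/1=21/400: DF=(4138009/4000000 − 21/400·(0))/(1+21/400) = 9829/10000 ≈ 0.982900
step 2 [2y] swap r/1=356/19473: DF=(1 − 356/19473·(0.982900))/(1+356/19473) = 2411/2500 ≈ 0.964400
step 3 [3y] swap r/1=405/29068: DF=(1 − 405/29068·(0.982900+0.964400))/(1+405/29068) = 1919/2000 ≈ 0.959500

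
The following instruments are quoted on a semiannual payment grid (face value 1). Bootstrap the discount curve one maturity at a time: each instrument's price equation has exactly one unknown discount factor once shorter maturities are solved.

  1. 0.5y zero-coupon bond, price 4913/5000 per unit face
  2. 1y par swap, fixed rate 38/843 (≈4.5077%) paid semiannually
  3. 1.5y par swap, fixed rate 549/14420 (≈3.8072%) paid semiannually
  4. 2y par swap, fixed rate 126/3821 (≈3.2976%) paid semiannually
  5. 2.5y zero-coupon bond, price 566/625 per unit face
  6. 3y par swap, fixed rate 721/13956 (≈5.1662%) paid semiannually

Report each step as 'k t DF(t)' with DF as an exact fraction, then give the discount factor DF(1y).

1 1/2 4913/5000
2 1 9563/10000
3 3/2 9451/10000
4 2 937/1000
5 5/2 566/625
6 3 4279/5000
DF(1y) = 9563/10000 ≈ 0.956300

step 1 [0.5y] zero: DF = P = 4913/5000 ≈ 0.982600
step 2 [1y] swap r/2=19/843: DF=(1 − 19/843·(0.982600))/(1+19/843) = 9563/10000 ≈ 0.956300
step 3 [1.5y] swap r/2=549/28840: DF=(1 − 549/28840·(0.982600+0.956300))/(1+549/28840) = 9451/10000 ≈ 0.945100
step 4 [2y] swap r/2=63/3821: DF=(1 − 63/3821·(0.982600+0.956300+0.945100))/(1+63/3821) = 937/1000 ≈ 0.937000
step 5 [2.5y] zero: DF = P = 566/625 ≈ 0.905600
step 6 [3y] swap r/2=721/27912: DF=(1 − 721/27912·(0.982600+0.956300+0.945100+0.937000+0.905600))/(1+721/27912) = 4279/5000 ≈ 0.855800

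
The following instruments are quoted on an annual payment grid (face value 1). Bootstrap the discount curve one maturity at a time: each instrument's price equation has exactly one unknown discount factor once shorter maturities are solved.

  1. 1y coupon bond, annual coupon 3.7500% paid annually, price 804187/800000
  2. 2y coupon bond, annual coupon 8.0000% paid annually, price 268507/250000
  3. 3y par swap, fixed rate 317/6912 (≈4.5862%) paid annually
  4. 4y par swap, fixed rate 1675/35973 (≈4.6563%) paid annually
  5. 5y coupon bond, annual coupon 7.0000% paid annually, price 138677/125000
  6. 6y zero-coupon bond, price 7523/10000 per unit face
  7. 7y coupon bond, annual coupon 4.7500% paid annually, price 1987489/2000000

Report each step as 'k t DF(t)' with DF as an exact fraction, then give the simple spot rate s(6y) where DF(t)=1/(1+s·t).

1 1 9689/10000
2 2 9227/10000
3 3 2183/2500
4 4 333/400
5 5 1603/2000
6 6 7523/10000
7 7 7151/10000
s(6y) = (1/(7523/10000) − 1)/(6) = 2477/45138 ≈ 5.4876%

step 1 [1y] bond c/1=3/80: DF=(804187/800000 − 3/80·(0))/(1+3/80) = 9689/10000 ≈ 0.968900
step 2 [2y] bond c/1=2/25: DF=(268507/250000 − 2/25·(0.968900))/(1+2/25) = 9227/10000 ≈ 0.922700
step 3 [3y] swap r/1=317/6912: DF=(1 − 317/6912·(0.968900+0.922700))/(1+317/6912) = 2183/2500 ≈ 0.873200
step 4 [4y] swap r/1=1675/35973: DF=(1 − 1675/35973·(0.968900+0.922700+0.873200))/(1+1675/35973) = 333/400 ≈ 0.832500
step 5 [5y] bond c/1=7/100: DF=(138677/125000 − 7/100·(0.968900+0.922700+0.873200+0.832500))/(1+7/100) = 1603/2000 ≈ 0.801500
step 6 [6y] zero: DF = P = 7523/10000 ≈ 0.752300
step 7 [7y] bond c/1=19/400: DF=(1987489/2000000 − 19/400·(0.968900+0.922700+0.873200+0.832500+0.801500+0.752300))/(1+19/400) = 7151/10000 ≈ 0.715100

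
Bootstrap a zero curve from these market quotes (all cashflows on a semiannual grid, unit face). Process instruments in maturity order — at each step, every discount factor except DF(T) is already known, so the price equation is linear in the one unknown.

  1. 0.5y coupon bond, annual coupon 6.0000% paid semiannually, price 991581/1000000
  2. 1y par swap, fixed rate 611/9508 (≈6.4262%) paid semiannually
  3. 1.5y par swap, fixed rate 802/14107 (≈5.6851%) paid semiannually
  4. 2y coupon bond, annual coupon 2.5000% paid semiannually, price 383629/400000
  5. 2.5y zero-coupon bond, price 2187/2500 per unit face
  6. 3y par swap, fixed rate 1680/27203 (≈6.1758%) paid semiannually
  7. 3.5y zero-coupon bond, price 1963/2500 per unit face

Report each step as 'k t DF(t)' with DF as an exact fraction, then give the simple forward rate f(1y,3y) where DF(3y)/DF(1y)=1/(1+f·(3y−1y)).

1 1/2 9627/10000
2 1 9389/10000
3 3/2 4599/5000
4 2 2281/2500
5 5/2 2187/2500
6 3 104/125
7 7/2 1963/2500
f(1y,3y) = ((9389/10000)/(104/125) − 1)/(2) = 1069/16640 ≈ 6.4243%

step 1 [0.5y] bond c/2=3/100: DF=(991581/1000000 − 3/100·(0))/(1+3/100) = 9627/10000 ≈ 0.962700
step 2 [1y] swap r/2=611/19016: DF=(1 − 611/19016·(0.962700))/(1+611/19016) = 9389/10000 ≈ 0.938900
step 3 [1.5y] swap r/2=401/14107: DF=(1 − 401/14107·(0.962700+0.938900))/(1+401/14107) = 4599/5000 ≈ 0.919800
step 4 [2y] bond c/2=1/80: DF=(383629/400000 − 1/80·(0.962700+0.938900+0.919800))/(1+1/80) = 2281/2500 ≈ 0.912400
step 5 [2.5y] zero: DF = P = 2187/2500 ≈ 0.874800
step 6 [3y] swap r/2=840/27203: DF=(1 − 840/27203·(0.962700+0.938900+0.919800+0.912400+0.874800))/(1+840/27203) = 104/125 ≈ 0.832000
step 7 [3.5y] zero: DF = P = 1963/2500 ≈ 0.785200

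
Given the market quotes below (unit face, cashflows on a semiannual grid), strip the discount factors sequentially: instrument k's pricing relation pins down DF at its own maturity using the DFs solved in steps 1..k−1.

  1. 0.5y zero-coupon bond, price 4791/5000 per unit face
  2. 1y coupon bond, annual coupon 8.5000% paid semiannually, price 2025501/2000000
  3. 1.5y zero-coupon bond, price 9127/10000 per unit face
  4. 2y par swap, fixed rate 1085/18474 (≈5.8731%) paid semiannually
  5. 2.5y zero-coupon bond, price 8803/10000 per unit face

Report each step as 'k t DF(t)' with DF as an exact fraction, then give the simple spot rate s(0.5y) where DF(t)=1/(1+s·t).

step 1 [0.5y] zero: DF = P = 4791/5000 ≈ 0.958200
step 2 [1y] bond c/2=17/400: DF=(2025501/2000000 − 17/400·(0.958200))/(1+17/400) = 2331/2500 ≈ 0.932400
step 3 [1.5y] zero: DF = P = 9127/10000 ≈ 0.912700
step 4 [2y] swap r/2=1085/36948: DF=(1 − 1085/36948·(0.958200+0.932400+0.912700))/(1+1085/36948) = 1783/2000 ≈ 0.891500
step 5 [2.5y] zero: DF = P = 8803/10000 ≈ 0.880300

1 1/2 4791/5000
2 1 2331/2500
3 3/2 9127/10000
4 2 1783/2000
5 5/2 8803/10000
s(0.5y) = (1/(4791/5000) − 1)/(1/2) = 418/4791 ≈ 8.7247%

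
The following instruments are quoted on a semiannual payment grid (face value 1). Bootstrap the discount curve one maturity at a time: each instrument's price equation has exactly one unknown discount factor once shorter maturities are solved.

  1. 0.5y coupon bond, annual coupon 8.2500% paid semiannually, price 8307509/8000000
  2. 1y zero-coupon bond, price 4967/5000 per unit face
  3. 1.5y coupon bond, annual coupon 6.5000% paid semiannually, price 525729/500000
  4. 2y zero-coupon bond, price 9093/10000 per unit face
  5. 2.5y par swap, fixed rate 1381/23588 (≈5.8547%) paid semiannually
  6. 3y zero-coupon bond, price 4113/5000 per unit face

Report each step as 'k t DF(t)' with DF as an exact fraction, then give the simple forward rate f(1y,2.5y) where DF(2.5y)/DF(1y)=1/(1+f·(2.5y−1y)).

step 1 [0.5y] bond c/2=33/800: DF=(8307509/8000000 − 33/800·(0))/(1+33/800) = 9973/10000 ≈ 0.997300
step 2 [1y] zero: DF = P = 4967/5000 ≈ 0.993400
step 3 [1.5y] bond c/2=13/400: DF=(525729/500000 − 13/400·(0.997300+0.993400))/(1+13/400) = 9557/10000 ≈ 0.955700
step 4 [2y] zero: DF = P = 9093/10000 ≈ 0.909300
step 5 [2.5y] swap r/2=1381/47176: DF=(1 − 1381/47176·(0.997300+0.993400+0.955700+0.909300))/(1+1381/47176) = 8619/10000 ≈ 0.861900
step 6 [3y] zero: DF = P = 4113/5000 ≈ 0.822600

1 1/2 9973/10000
2 1 4967/5000
3 3/2 9557/10000
4 2 9093/10000
5 5/2 8619/10000
6 3 4113/5000
f(1y,2.5y) = ((4967/5000)/(8619/10000) − 1)/(3/2) = 2630/25857 ≈ 10.1713%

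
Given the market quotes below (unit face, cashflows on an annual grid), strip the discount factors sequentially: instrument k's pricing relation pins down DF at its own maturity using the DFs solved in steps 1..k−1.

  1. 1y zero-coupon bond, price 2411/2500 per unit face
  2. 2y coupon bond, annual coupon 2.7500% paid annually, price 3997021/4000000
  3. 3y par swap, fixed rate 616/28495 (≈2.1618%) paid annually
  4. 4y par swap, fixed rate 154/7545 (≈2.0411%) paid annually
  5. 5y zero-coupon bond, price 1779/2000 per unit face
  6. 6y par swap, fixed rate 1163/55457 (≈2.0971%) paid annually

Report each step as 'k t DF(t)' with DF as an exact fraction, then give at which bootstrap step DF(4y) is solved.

1 1 2411/2500
2 2 9467/10000
3 3 1173/1250
4 4 923/1000
5 5 1779/2000
6 6 8837/10000
DF(4y) is solved at step 4

step 1 [1y] zero: DF = P = 2411/2500 ≈ 0.964400
step 2 [2y] bond c/1=11/400: DF=(3997021/4000000 − 11/400·(0.964400))/(1+11/400) = 9467/10000 ≈ 0.946700
step 3 [3y] swap r/1=616/28495: DF=(1 − 616/28495·(0.964400+0.946700))/(1+616/28495) = 1173/1250 ≈ 0.938400
step 4 [4y] swap r/1=154/7545: DF=(1 − 154/7545·(0.964400+0.946700+0.938400))/(1+154/7545) = 923/1000 ≈ 0.923000
step 5 [5y] zero: DF = P = 1779/2000 ≈ 0.889500
step 6 [6y] swap r/1=1163/55457: DF=(1 − 1163/55457·(0.964400+0.946700+0.938400+0.923000+0.889500))/(1+1163/55457) = 8837/10000 ≈ 0.883700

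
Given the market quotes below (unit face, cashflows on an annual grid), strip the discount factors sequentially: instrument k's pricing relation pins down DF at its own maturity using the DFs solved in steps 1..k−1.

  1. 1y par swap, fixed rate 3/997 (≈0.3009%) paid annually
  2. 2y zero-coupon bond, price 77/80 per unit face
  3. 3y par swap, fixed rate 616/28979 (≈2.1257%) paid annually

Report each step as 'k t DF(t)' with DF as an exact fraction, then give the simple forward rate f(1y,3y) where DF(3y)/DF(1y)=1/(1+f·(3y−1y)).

step 1 [1y] swap r/1=3/997: DF=(1 − 3/997·(0))/(1+3/997) = 997/1000 ≈ 0.997000
step 2 [2y] zero: DF = P = 77/80 ≈ 0.962500
step 3 [3y] swap r/1=616/28979: DF=(1 − 616/28979·(0.997000+0.962500))/(1+616/28979) = 1173/1250 ≈ 0.938400

1 1 997/1000
2 2 77/80
3 3 1173/1250
f(1y,3y) = ((997/1000)/(1173/1250) − 1)/(2) = 293/9384 ≈ 3.1223%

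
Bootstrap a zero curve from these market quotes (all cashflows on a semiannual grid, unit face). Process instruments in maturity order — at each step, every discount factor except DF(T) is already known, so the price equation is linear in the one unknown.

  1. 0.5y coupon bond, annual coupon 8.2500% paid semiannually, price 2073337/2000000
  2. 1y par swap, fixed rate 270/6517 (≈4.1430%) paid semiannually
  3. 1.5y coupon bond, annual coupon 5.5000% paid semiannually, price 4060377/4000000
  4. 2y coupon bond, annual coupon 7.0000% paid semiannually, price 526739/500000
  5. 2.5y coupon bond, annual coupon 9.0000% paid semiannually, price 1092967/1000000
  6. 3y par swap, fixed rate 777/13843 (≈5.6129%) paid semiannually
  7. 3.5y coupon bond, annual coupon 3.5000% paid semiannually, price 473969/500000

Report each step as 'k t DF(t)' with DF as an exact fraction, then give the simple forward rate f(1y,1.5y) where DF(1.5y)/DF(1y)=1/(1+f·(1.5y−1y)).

1 1/2 2489/2500
2 1 1919/2000
3 3/2 2339/2500
4 2 9201/10000
5 5/2 4409/5000
6 3 4223/5000
7 7/2 2091/2500
f(1y,1.5y) = ((1919/2000)/(2339/2500) − 1)/(1/2) = 239/4678 ≈ 5.1090%

step 1 [0.5y] bond c/2=33/800: DF=(2073337/2000000 − 33/800·(0))/(1+33/800) = 2489/2500 ≈ 0.995600
step 2 [1y] swap r/2=135/6517: DF=(1 − 135/6517·(0.995600))/(1+135/6517) = 1919/2000 ≈ 0.959500
step 3 [1.5y] bond c/2=11/400: DF=(4060377/4000000 − 11/400·(0.995600+0.959500))/(1+11/400) = 2339/2500 ≈ 0.935600
step 4 [2y] bond c/2=7/200: DF=(526739/500000 − 7/200·(0.995600+0.959500+0.935600))/(1+7/200) = 9201/10000 ≈ 0.920100
step 5 [2.5y] bond c/2=9/200: DF=(1092967/1000000 − 9/200·(0.995600+0.959500+0.935600+0.920100))/(1+9/200) = 4409/5000 ≈ 0.881800
step 6 [3y] swap r/2=777/27686: DF=(1 − 777/27686·(0.995600+0.959500+0.935600+0.920100+0.881800))/(1+777/27686) = 4223/5000 ≈ 0.844600
step 7 [3.5y] bond c/2=7/400: DF=(473969/500000 − 7/400·(0.995600+0.959500+0.935600+0.920100+0.881800+0.844600))/(1+7/400) = 2091/2500 ≈ 0.836400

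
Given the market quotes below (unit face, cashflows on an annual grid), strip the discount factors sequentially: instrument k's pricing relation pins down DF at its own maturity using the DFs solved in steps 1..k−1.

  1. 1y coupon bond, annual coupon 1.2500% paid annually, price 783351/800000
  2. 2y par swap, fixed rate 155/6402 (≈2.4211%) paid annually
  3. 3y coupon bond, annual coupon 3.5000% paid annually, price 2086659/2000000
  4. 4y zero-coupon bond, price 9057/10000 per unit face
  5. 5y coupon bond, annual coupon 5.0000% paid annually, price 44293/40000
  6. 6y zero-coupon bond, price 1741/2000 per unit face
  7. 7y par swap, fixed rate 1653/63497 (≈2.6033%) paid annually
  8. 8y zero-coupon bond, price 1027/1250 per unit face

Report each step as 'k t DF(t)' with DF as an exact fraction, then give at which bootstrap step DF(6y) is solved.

1 1 9671/10000
2 2 1907/2000
3 3 9431/10000
4 4 9057/10000
5 5 8751/10000
6 6 1741/2000
7 7 8347/10000
8 8 1027/1250
DF(6y) is solved at step 6

step 1 [1y] bond c/1=1/80: DF=(783351/800000 − 1/80·(0))/(1+1/80) = 9671/10000 ≈ 0.967100
step 2 [2y] swap r/1=155/6402: DF=(1 − 155/6402·(0.967100))/(1+155/6402) = 1907/2000 ≈ 0.953500
step 3 [3y] bond c/1=7/200: DF=(2086659/2000000 − 7/200·(0.967100+0.953500))/(1+7/200) = 9431/10000 ≈ 0.943100
step 4 [4y] zero: DF = P = 9057/10000 ≈ 0.905700
step 5 [5y] bond c/1=1/20: DF=(44293/40000 − 1/20·(0.967100+0.953500+0.943100+0.905700))/(1+1/20) = 8751/10000 ≈ 0.875100
step 6 [6y] zero: DF = P = 1741/2000 ≈ 0.870500
step 7 [7y] swap r/1=1653/63497: DF=(1 − 1653/63497·(0.967100+0.953500+0.943100+0.905700+0.875100+0.870500))/(1+1653/63497) = 8347/10000 ≈ 0.834700
step 8 [8y] zero: DF = P = 1027/1250 ≈ 0.821600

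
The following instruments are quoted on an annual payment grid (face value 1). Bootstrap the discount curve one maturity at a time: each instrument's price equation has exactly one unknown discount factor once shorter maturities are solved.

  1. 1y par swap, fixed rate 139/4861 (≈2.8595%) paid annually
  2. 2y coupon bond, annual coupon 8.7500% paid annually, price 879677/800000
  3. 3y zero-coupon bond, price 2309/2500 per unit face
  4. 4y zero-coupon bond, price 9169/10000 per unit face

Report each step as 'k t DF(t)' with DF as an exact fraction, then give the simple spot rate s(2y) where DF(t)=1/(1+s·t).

step 1 [1y] swap r/1=139/4861: DF=(1 − 139/4861·(0))/(1+139/4861) = 4861/5000 ≈ 0.972200
step 2 [2y] bond c/1=7/80: DF=(879677/800000 − 7/80·(0.972200))/(1+7/80) = 9329/10000 ≈ 0.932900
step 3 [3y] zero: DF = P = 2309/2500 ≈ 0.923600
step 4 [4y] zero: DF = P = 9169/10000 ≈ 0.916900

1 1 4861/5000
2 2 9329/10000
3 3 2309/2500
4 4 9169/10000
s(2y) = (1/(9329/10000) − 1)/(2) = 671/18658 ≈ 3.5963%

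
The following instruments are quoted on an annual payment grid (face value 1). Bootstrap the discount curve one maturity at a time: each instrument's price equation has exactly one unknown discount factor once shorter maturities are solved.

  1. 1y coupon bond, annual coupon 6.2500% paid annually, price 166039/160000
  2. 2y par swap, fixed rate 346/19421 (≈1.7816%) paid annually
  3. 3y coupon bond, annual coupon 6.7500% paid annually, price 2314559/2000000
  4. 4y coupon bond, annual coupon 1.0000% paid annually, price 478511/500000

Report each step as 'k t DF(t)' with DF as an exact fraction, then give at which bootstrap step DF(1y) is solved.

1 1 9767/10000
2 2 4827/5000
3 3 9613/10000
4 4 2297/2500
DF(1y) is solved at step 1

step 1 [1y] bond c/1=1/16: DF=(166039/160000 − 1/16·(0))/(1+1/16) = 9767/10000 ≈ 0.976700
step 2 [2y] swap r/1=346/19421: DF=(1 − 346/19421·(0.976700))/(1+346/19421) = 4827/5000 ≈ 0.965400
step 3 [3y] bond c/1=27/400: DF=(2314559/2000000 − 27/400·(0.976700+0.965400))/(1+27/400) = 9613/10000 ≈ 0.961300
step 4 [4y] bond c/1=1/100: DF=(478511/500000 − 1/100·(0.976700+0.965400+0.961300))/(1+1/100) = 2297/2500 ≈ 0.918800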